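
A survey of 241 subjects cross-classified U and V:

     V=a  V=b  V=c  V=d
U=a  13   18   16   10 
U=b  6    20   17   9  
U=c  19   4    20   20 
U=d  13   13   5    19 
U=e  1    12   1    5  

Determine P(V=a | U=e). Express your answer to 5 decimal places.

Total with U=e: 1 + 12 + 1 + 5 = 19.
P(V=a | U=e) = 1/19 = 0.05263.

0.05263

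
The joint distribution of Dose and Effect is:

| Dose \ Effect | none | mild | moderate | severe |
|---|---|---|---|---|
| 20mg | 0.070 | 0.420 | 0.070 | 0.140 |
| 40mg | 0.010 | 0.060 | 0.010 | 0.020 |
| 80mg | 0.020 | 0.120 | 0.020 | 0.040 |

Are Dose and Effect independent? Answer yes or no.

yes

Every cell satisfies P(Dose,Effect) = P(Dose)·P(Effect). For instance P(Dose=40mg) = 0.100, P(Effect=severe) = 0.200, and 0.100×0.200 = 0.020 matches the joint entry. So Dose and Effect are independent.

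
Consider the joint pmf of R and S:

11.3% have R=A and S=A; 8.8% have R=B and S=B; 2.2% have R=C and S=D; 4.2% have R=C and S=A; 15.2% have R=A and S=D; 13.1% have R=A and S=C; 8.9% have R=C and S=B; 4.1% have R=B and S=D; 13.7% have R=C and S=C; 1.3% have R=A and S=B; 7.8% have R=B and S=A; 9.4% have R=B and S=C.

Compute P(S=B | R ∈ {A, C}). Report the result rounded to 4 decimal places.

P(R=A) = 0.113 + 0.013 + 0.131 + 0.152 = 0.409.
P(R=C) = 0.042 + 0.089 + 0.137 + 0.022 = 0.290.
P(R ∈ {A, C}) = 0.409 + 0.290 = 0.699; P(S=B, R ∈ {A, C}) = 0.013 + 0.089 = 0.102.
P(S=B | R ∈ {A, C}) = 0.102/0.699 = 0.1459.

0.1459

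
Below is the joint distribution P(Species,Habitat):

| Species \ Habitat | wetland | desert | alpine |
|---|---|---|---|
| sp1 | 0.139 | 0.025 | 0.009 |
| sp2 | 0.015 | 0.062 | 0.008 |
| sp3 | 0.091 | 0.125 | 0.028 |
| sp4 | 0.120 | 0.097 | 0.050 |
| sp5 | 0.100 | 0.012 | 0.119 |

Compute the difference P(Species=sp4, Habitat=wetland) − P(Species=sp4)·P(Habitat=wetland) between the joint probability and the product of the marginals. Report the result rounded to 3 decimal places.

-0.004

P(Species=sp4) = 0.120 + 0.097 + 0.050 = 0.267.
P(Habitat=wetland) = 0.139 + 0.015 + 0.091 + 0.120 + 0.100 = 0.465.
P(Species=sp4, Habitat=wetland) − P(Species=sp4)P(Habitat=wetland) = 0.120 − 0.267×0.465 = -0.004.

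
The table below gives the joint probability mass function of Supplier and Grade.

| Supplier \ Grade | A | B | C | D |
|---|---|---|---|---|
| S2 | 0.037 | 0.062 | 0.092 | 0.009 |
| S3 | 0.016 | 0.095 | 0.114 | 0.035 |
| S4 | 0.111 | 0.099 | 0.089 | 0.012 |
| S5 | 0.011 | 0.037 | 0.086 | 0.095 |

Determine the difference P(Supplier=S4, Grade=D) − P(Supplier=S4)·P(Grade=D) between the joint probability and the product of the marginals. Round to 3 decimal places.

-0.035

P(Supplier=S4) = 0.111 + 0.099 + 0.089 + 0.012 = 0.311.
P(Grade=D) = 0.009 + 0.035 + 0.012 + 0.095 = 0.151.
P(Supplier=S4, Grade=D) − P(Supplier=S4)P(Grade=D) = 0.012 − 0.311×0.151 = -0.035.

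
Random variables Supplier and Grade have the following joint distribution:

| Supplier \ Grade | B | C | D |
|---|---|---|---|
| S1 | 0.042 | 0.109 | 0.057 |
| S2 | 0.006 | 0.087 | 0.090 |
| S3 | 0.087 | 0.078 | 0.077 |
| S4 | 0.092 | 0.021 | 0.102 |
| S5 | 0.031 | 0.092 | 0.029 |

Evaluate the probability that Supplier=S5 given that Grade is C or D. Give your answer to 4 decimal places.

0.1631

P(Grade=C) = 0.109 + 0.087 + 0.078 + 0.021 + 0.092 = 0.387.
P(Grade=D) = 0.057 + 0.090 + 0.077 + 0.102 + 0.029 = 0.355.
P(Grade ∈ {C, D}) = 0.387 + 0.355 = 0.742; P(Supplier=S5, Grade ∈ {C, D}) = 0.092 + 0.029 = 0.121.
P(Supplier=S5 | Grade ∈ {C, D}) = 0.121/0.742 = 0.1631.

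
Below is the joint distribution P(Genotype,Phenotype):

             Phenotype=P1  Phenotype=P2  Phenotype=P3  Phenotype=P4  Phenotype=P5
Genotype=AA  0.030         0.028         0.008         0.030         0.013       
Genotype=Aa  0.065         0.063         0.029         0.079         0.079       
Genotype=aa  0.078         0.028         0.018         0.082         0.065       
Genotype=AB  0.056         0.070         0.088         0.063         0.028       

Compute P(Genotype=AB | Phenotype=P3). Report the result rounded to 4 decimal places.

0.6154

P(Phenotype=P3) = 0.008 + 0.029 + 0.018 + 0.088 = 0.143.
P(Genotype=AB | Phenotype=P3) = 0.088/0.143 = 0.6154.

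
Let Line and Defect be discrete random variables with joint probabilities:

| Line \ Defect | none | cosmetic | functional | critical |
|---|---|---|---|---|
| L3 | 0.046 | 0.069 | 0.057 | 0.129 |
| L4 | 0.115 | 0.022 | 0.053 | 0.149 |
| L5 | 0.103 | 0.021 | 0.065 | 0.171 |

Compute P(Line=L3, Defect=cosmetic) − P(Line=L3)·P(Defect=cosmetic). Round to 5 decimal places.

0.03529

P(Line=L3) = 0.046 + 0.069 + 0.057 + 0.129 = 0.301.
P(Defect=cosmetic) = 0.069 + 0.022 + 0.021 = 0.112.
P(Line=L3, Defect=cosmetic) − P(Line=L3)P(Defect=cosmetic) = 0.069 − 0.301×0.112 = 0.03529.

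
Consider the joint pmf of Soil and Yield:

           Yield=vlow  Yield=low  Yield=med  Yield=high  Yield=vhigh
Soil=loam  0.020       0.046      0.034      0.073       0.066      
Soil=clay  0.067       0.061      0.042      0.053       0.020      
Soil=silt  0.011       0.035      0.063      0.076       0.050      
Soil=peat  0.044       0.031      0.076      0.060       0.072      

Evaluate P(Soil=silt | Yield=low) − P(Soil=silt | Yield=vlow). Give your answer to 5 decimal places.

P(Yield=low) = 0.046 + 0.061 + 0.035 + 0.031 = 0.173; P(Soil=silt | Yield=low) = 0.035/0.173 = 0.202312.
P(Yield=vlow) = 0.020 + 0.067 + 0.011 + 0.044 = 0.142; P(Soil=silt | Yield=vlow) = 0.011/0.142 = 0.077465.
Difference = 0.12485.

0.12485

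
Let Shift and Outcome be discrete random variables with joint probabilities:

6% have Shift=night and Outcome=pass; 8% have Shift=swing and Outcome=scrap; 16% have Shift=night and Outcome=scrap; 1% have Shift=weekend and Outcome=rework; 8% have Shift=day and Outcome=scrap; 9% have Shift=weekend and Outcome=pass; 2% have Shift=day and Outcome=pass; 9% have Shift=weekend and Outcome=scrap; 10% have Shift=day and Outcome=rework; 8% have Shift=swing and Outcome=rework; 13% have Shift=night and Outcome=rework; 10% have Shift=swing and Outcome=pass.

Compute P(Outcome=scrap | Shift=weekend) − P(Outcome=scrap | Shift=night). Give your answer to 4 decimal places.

0.0165

P(Shift=weekend) = 0.09 + 0.01 + 0.09 = 0.19; P(Outcome=scrap | Shift=weekend) = 0.09/0.19 = 0.47368.
P(Shift=night) = 0.06 + 0.13 + 0.16 = 0.35; P(Outcome=scrap | Shift=night) = 0.16/0.35 = 0.45714.
Difference = 0.0165.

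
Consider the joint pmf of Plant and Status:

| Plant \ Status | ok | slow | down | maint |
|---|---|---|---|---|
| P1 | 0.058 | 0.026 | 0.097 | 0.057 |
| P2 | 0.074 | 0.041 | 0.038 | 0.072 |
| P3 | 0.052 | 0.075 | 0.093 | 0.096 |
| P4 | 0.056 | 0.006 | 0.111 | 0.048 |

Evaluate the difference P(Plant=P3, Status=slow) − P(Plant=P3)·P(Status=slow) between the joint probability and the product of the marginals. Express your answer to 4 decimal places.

0.0282

P(Plant=P3) = 0.052 + 0.075 + 0.093 + 0.096 = 0.316.
P(Status=slow) = 0.026 + 0.041 + 0.075 + 0.006 = 0.148.
P(Plant=P3, Status=slow) − P(Plant=P3)P(Status=slow) = 0.075 − 0.316×0.148 = 0.0282.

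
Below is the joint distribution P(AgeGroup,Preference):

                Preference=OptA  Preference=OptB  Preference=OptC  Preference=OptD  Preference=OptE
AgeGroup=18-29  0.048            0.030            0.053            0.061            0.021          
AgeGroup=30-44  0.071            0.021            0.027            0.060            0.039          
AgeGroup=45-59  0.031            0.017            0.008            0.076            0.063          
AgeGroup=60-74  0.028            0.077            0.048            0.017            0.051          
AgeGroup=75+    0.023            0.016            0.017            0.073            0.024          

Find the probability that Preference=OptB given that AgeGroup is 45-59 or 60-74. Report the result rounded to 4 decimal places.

0.2260

P(AgeGroup=45-59) = 0.031 + 0.017 + 0.008 + 0.076 + 0.063 = 0.195.
P(AgeGroup=60-74) = 0.028 + 0.077 + 0.048 + 0.017 + 0.051 = 0.221.
P(AgeGroup ∈ {45-59, 60-74}) = 0.195 + 0.221 = 0.416; P(Preference=OptB, AgeGroup ∈ {45-59, 60-74}) = 0.017 + 0.077 = 0.094.
P(Preference=OptB | AgeGroup ∈ {45-59, 60-74}) = 0.094/0.416 = 0.2260.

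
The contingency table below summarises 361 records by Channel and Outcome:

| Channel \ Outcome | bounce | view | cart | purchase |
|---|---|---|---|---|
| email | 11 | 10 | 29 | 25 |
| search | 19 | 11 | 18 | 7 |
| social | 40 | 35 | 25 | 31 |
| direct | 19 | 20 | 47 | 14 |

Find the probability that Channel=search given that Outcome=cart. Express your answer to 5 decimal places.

Total with Outcome=cart: 29 + 18 + 25 + 47 = 119.
P(Channel=search | Outcome=cart) = 18/119 = 0.15126.

0.15126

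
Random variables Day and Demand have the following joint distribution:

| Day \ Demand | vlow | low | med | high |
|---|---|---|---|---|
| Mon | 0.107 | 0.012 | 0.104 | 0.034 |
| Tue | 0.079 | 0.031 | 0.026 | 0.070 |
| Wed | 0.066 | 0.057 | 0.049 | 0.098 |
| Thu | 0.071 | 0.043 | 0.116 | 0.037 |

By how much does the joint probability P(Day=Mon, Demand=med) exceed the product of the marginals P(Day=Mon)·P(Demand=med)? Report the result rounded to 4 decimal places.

0.0282

P(Day=Mon) = 0.107 + 0.012 + 0.104 + 0.034 = 0.257.
P(Demand=med) = 0.104 + 0.026 + 0.049 + 0.116 = 0.295.
P(Day=Mon, Demand=med) − P(Day=Mon)P(Demand=med) = 0.104 − 0.257×0.295 = 0.0282.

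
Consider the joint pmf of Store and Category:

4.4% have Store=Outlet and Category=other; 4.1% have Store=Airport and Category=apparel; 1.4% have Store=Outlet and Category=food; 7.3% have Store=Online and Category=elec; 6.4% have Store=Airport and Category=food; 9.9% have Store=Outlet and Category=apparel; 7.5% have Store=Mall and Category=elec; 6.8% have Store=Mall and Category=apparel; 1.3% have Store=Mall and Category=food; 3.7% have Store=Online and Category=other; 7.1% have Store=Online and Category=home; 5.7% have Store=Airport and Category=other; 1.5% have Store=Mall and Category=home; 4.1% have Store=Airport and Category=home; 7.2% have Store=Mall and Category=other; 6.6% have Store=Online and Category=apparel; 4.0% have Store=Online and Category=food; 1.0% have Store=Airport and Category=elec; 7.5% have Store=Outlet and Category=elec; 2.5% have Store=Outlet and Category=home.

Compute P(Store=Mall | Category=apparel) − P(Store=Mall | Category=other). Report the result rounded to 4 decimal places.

P(Category=apparel) = 0.068 + 0.041 + 0.099 + 0.066 = 0.274; P(Store=Mall | Category=apparel) = 0.068/0.274 = 0.24818.
P(Category=other) = 0.072 + 0.057 + 0.044 + 0.037 = 0.210; P(Store=Mall | Category=other) = 0.072/0.210 = 0.34286.
Difference = -0.0947.

-0.0947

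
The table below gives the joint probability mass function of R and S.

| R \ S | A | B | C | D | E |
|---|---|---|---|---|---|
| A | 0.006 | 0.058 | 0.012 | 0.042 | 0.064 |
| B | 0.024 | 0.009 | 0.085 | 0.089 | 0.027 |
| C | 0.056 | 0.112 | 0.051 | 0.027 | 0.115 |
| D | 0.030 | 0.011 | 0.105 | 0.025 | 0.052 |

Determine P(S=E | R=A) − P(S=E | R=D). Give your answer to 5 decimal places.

P(R=A) = 0.006 + 0.058 + 0.012 + 0.042 + 0.064 = 0.182; P(S=E | R=A) = 0.064/0.182 = 0.351648.
P(R=D) = 0.030 + 0.011 + 0.105 + 0.025 + 0.052 = 0.223; P(S=E | R=D) = 0.052/0.223 = 0.233184.
Difference = 0.11846.

0.11846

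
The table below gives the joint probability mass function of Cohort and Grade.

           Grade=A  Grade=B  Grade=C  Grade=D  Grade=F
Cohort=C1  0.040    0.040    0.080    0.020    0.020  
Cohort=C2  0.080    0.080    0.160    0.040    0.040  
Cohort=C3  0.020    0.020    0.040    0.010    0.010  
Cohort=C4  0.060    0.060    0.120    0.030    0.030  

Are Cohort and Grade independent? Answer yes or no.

Every cell satisfies P(Cohort,Grade) = P(Cohort)·P(Grade). For instance P(Cohort=C3) = 0.100, P(Grade=A) = 0.200, and 0.100×0.200 = 0.020 matches the joint entry. So Cohort and Grade are independent.

yes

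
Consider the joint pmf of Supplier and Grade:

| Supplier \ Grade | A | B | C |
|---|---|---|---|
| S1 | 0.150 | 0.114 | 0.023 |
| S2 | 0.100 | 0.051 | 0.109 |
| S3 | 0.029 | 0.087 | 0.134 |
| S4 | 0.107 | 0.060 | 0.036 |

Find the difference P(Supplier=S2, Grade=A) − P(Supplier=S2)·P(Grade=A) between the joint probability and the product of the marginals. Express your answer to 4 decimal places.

-0.0004

P(Supplier=S2) = 0.100 + 0.051 + 0.109 = 0.260.
P(Grade=A) = 0.150 + 0.100 + 0.029 + 0.107 = 0.386.
P(Supplier=S2, Grade=A) − P(Supplier=S2)P(Grade=A) = 0.100 − 0.260×0.386 = -0.0004.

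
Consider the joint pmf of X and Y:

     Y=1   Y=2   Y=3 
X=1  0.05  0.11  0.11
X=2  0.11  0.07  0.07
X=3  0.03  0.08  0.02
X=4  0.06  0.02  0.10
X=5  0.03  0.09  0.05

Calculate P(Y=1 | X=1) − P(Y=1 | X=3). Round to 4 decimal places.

-0.0456

P(X=1) = 0.05 + 0.11 + 0.11 = 0.27; P(Y=1 | X=1) = 0.05/0.27 = 0.18519.
P(X=3) = 0.03 + 0.08 + 0.02 = 0.13; P(Y=1 | X=3) = 0.03/0.13 = 0.23077.
Difference = -0.0456.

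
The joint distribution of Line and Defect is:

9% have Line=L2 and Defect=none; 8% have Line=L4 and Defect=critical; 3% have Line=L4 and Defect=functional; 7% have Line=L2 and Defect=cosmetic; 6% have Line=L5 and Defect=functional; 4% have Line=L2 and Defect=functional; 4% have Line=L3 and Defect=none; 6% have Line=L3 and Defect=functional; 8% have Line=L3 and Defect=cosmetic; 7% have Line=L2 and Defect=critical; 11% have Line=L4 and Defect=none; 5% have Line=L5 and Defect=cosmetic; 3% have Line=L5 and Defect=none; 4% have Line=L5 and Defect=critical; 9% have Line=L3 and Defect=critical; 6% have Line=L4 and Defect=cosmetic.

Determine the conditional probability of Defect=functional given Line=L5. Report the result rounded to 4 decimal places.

0.3333

P(Line=L5) = 0.03 + 0.05 + 0.06 + 0.04 = 0.18.
P(Defect=functional | Line=L5) = 0.06/0.18 = 0.3333.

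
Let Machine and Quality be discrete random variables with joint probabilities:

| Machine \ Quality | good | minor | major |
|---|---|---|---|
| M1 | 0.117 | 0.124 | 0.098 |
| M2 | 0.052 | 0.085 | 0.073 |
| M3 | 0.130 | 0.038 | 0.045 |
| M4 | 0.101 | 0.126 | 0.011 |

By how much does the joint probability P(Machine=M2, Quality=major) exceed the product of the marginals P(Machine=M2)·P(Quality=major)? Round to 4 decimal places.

P(Machine=M2) = 0.052 + 0.085 + 0.073 = 0.210.
P(Quality=major) = 0.098 + 0.073 + 0.045 + 0.011 = 0.227.
P(Machine=M2, Quality=major) − P(Machine=M2)P(Quality=major) = 0.073 − 0.210×0.227 = 0.0253.

0.0253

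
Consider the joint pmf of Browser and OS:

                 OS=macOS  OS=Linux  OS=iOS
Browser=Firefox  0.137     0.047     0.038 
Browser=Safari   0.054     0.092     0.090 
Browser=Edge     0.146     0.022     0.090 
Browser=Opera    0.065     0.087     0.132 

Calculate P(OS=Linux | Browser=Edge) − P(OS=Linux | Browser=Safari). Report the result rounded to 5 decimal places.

P(Browser=Edge) = 0.146 + 0.022 + 0.090 = 0.258; P(OS=Linux | Browser=Edge) = 0.022/0.258 = 0.085271.
P(Browser=Safari) = 0.054 + 0.092 + 0.090 = 0.236; P(OS=Linux | Browser=Safari) = 0.092/0.236 = 0.389831.
Difference = -0.30456.

-0.30456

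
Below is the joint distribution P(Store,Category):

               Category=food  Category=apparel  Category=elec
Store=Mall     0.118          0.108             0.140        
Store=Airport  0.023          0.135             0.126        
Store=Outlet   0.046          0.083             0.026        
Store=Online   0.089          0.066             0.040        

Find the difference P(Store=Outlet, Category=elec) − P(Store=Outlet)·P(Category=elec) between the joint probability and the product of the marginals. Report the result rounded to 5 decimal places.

-0.02546

P(Store=Outlet) = 0.046 + 0.083 + 0.026 = 0.155.
P(Category=elec) = 0.140 + 0.126 + 0.026 + 0.040 = 0.332.
P(Store=Outlet, Category=elec) − P(Store=Outlet)P(Category=elec) = 0.026 − 0.155×0.332 = -0.02546.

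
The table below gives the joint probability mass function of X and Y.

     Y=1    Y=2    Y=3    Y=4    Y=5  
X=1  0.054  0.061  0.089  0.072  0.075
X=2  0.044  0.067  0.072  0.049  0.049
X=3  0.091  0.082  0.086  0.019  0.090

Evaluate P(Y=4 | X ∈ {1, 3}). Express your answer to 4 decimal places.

P(X=1) = 0.054 + 0.061 + 0.089 + 0.072 + 0.075 = 0.351.
P(X=3) = 0.091 + 0.082 + 0.086 + 0.019 + 0.090 = 0.368.
P(X ∈ {1, 3}) = 0.351 + 0.368 = 0.719; P(Y=4, X ∈ {1, 3}) = 0.072 + 0.019 = 0.091.
P(Y=4 | X ∈ {1, 3}) = 0.091/0.719 = 0.1266.

0.1266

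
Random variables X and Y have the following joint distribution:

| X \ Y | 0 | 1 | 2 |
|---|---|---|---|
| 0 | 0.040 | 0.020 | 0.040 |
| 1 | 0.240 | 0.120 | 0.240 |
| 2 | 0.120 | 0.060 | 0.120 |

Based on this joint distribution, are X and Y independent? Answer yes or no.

yes

Every cell satisfies P(X,Y) = P(X)·P(Y). For instance P(X=0) = 0.100, P(Y=2) = 0.400, and 0.100×0.400 = 0.040 matches the joint entry. So X and Y are independent.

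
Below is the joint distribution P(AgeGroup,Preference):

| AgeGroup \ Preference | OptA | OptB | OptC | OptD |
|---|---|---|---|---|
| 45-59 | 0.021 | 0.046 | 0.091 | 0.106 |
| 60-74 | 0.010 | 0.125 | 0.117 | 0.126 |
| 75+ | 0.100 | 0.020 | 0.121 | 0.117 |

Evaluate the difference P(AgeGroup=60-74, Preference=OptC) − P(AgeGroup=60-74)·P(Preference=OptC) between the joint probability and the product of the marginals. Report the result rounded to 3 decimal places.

P(AgeGroup=60-74) = 0.010 + 0.125 + 0.117 + 0.126 = 0.378.
P(Preference=OptC) = 0.091 + 0.117 + 0.121 = 0.329.
P(AgeGroup=60-74, Preference=OptC) − P(AgeGroup=60-74)P(Preference=OptC) = 0.117 − 0.378×0.329 = -0.007.

-0.007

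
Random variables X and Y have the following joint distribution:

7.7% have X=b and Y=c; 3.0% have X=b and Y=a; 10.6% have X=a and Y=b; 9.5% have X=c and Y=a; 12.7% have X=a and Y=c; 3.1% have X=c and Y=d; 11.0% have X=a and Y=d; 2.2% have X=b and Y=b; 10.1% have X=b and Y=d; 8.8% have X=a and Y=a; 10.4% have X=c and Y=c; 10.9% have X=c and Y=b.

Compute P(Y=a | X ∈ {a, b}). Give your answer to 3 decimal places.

0.179

P(X=a) = 0.088 + 0.106 + 0.127 + 0.110 = 0.431.
P(X=b) = 0.030 + 0.022 + 0.077 + 0.101 = 0.230.
P(X ∈ {a, b}) = 0.431 + 0.230 = 0.661; P(Y=a, X ∈ {a, b}) = 0.088 + 0.030 = 0.118.
P(Y=a | X ∈ {a, b}) = 0.118/0.661 = 0.179.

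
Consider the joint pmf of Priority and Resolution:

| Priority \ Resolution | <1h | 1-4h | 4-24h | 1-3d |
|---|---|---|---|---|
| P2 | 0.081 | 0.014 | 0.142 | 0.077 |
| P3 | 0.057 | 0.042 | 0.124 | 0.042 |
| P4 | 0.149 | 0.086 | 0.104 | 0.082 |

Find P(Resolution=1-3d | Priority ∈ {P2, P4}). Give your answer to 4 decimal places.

P(Priority=P2) = 0.081 + 0.014 + 0.142 + 0.077 = 0.314.
P(Priority=P4) = 0.149 + 0.086 + 0.104 + 0.082 = 0.421.
P(Priority ∈ {P2, P4}) = 0.314 + 0.421 = 0.735; P(Resolution=1-3d, Priority ∈ {P2, P4}) = 0.077 + 0.082 = 0.159.
P(Resolution=1-3d | Priority ∈ {P2, P4}) = 0.159/0.735 = 0.2163.

0.2163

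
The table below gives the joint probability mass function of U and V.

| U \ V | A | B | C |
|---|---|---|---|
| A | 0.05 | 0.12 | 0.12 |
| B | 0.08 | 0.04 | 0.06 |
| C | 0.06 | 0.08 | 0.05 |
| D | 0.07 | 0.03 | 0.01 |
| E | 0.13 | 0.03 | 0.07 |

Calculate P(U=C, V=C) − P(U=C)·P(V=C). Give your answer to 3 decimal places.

P(U=C) = 0.06 + 0.08 + 0.05 = 0.19.
P(V=C) = 0.12 + 0.06 + 0.05 + 0.01 + 0.07 = 0.31.
P(U=C, V=C) − P(U=C)P(V=C) = 0.05 − 0.19×0.31 = -0.009.

-0.009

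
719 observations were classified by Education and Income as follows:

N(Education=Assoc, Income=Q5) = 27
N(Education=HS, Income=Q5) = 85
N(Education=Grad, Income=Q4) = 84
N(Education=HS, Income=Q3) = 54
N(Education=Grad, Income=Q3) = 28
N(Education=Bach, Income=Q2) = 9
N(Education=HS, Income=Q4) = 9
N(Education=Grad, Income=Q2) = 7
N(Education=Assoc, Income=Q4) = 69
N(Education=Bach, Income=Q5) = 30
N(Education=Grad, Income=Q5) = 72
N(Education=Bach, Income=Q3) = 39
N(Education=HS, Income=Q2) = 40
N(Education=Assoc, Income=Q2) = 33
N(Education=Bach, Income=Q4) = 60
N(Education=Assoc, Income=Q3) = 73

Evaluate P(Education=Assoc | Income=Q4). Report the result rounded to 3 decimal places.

0.311

Total with Income=Q4: 9 + 69 + 60 + 84 = 222.
P(Education=Assoc | Income=Q4) = 69/222 = 0.311.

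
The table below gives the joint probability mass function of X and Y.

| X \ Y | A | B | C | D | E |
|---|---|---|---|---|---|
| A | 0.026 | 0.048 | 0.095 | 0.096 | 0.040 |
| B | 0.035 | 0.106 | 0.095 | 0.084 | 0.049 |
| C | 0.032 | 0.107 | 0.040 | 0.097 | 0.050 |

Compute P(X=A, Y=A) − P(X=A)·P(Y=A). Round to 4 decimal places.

-0.0024

P(X=A) = 0.026 + 0.048 + 0.095 + 0.096 + 0.040 = 0.305.
P(Y=A) = 0.026 + 0.035 + 0.032 = 0.093.
P(X=A, Y=A) − P(X=A)P(Y=A) = 0.026 − 0.305×0.093 = -0.0024.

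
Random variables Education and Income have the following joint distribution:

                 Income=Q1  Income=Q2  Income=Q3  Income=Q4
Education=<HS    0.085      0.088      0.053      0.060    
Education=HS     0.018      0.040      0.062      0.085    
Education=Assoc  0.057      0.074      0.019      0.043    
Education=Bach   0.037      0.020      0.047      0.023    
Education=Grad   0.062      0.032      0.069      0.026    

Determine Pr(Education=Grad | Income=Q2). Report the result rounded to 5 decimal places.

P(Income=Q2) = 0.088 + 0.040 + 0.074 + 0.020 + 0.032 = 0.254.
P(Education=Grad | Income=Q2) = 0.032/0.254 = 0.12598.

0.12598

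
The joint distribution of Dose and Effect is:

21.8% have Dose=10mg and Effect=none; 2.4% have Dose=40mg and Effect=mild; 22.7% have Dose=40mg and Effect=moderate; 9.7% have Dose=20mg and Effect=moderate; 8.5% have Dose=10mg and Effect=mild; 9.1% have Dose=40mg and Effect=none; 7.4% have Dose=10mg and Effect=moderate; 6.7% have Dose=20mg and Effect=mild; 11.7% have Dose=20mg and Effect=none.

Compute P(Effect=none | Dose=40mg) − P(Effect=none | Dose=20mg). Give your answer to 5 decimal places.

P(Dose=40mg) = 0.091 + 0.024 + 0.227 = 0.342; P(Effect=none | Dose=40mg) = 0.091/0.342 = 0.266082.
P(Dose=20mg) = 0.117 + 0.067 + 0.097 = 0.281; P(Effect=none | Dose=20mg) = 0.117/0.281 = 0.416370.
Difference = -0.15029.

-0.15029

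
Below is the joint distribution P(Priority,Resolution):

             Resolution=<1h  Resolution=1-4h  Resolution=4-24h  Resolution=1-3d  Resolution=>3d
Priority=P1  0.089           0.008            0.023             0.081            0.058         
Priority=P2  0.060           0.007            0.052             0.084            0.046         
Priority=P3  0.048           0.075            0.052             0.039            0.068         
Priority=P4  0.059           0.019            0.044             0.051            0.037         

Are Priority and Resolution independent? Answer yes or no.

no

P(Priority=P3) = 0.282 and P(Resolution=1-4h) = 0.109, so their product is 0.03074, but P(Priority=P3, Resolution=1-4h) = 0.075. Since these differ, Priority and Resolution are not independent.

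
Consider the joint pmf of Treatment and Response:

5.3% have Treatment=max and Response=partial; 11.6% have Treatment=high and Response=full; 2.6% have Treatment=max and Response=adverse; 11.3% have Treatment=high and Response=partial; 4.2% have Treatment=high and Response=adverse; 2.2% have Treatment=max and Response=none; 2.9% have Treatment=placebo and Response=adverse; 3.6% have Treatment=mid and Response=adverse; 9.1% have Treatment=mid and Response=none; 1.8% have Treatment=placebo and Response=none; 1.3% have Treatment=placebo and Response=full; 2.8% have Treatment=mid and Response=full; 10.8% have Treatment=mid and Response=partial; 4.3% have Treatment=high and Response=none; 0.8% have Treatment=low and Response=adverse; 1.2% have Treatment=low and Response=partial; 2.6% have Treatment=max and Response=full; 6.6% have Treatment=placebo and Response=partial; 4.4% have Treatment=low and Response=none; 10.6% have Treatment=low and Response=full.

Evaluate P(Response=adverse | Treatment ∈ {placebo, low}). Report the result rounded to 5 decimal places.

0.12500

P(Treatment=placebo) = 0.018 + 0.066 + 0.013 + 0.029 = 0.126.
P(Treatment=low) = 0.044 + 0.012 + 0.106 + 0.008 = 0.170.
P(Treatment ∈ {placebo, low}) = 0.126 + 0.170 = 0.296; P(Response=adverse, Treatment ∈ {placebo, low}) = 0.029 + 0.008 = 0.037.
P(Response=adverse | Treatment ∈ {placebo, low}) = 0.037/0.296 = 0.12500.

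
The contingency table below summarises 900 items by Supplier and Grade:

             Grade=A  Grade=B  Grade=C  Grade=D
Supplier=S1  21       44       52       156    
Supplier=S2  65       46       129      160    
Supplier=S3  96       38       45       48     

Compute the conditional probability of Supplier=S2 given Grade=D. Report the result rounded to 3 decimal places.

0.440

Total with Grade=D: 156 + 160 + 48 = 364.
P(Supplier=S2 | Grade=D) = 160/364 = 0.440.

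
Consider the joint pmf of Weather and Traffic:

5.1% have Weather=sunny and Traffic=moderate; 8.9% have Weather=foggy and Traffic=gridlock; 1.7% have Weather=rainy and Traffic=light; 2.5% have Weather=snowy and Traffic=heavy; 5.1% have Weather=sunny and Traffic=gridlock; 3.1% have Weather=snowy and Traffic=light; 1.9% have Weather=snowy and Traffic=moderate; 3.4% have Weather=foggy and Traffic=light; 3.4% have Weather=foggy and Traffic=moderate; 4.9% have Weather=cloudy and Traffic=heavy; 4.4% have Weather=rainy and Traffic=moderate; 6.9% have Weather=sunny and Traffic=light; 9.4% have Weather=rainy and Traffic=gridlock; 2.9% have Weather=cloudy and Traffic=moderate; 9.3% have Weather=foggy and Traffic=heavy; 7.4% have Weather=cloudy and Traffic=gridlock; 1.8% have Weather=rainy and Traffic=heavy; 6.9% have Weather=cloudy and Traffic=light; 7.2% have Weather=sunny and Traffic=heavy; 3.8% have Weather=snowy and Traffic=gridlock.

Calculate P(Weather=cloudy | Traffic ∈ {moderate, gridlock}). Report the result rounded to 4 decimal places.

P(Traffic=moderate) = 0.051 + 0.029 + 0.044 + 0.019 + 0.034 = 0.177.
P(Traffic=gridlock) = 0.051 + 0.074 + 0.094 + 0.038 + 0.089 = 0.346.
P(Traffic ∈ {moderate, gridlock}) = 0.177 + 0.346 = 0.523; P(Weather=cloudy, Traffic ∈ {moderate, gridlock}) = 0.029 + 0.074 = 0.103.
P(Weather=cloudy | Traffic ∈ {moderate, gridlock}) = 0.103/0.523 = 0.1969.

0.1969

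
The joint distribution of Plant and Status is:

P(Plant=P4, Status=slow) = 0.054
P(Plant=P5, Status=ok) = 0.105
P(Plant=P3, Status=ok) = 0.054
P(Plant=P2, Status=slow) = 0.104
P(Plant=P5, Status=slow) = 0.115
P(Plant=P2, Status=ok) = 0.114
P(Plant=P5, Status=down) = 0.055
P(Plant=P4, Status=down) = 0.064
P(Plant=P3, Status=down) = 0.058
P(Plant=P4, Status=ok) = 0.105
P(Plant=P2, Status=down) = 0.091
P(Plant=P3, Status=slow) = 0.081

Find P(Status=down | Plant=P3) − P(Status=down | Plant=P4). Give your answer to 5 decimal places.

0.01352

P(Plant=P3) = 0.054 + 0.081 + 0.058 = 0.193; P(Status=down | Plant=P3) = 0.058/0.193 = 0.300518.
P(Plant=P4) = 0.105 + 0.054 + 0.064 = 0.223; P(Status=down | Plant=P4) = 0.064/0.223 = 0.286996.
Difference = 0.01352.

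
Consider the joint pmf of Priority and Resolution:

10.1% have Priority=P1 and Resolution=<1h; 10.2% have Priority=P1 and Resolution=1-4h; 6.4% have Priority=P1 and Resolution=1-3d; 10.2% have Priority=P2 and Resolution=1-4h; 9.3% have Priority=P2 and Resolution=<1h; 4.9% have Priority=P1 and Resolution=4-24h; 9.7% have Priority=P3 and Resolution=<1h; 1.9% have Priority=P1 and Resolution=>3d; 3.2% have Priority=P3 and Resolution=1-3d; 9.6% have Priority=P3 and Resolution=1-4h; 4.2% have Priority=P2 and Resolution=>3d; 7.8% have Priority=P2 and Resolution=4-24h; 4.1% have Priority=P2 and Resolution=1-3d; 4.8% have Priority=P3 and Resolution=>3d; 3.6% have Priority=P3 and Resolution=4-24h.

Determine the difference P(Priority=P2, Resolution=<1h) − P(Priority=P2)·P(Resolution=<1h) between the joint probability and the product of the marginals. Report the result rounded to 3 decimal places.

P(Priority=P2) = 0.093 + 0.102 + 0.078 + 0.041 + 0.042 = 0.356.
P(Resolution=<1h) = 0.101 + 0.093 + 0.097 = 0.291.
P(Priority=P2, Resolution=<1h) − P(Priority=P2)P(Resolution=<1h) = 0.093 − 0.356×0.291 = -0.011.

-0.011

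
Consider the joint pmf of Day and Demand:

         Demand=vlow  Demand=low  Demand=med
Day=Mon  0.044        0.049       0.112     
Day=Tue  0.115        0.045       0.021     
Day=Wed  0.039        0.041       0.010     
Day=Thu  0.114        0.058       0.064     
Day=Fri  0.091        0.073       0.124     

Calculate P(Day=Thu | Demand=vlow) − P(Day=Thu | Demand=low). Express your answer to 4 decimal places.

0.0648

P(Demand=vlow) = 0.044 + 0.115 + 0.039 + 0.114 + 0.091 = 0.403; P(Day=Thu | Demand=vlow) = 0.114/0.403 = 0.28288.
P(Demand=low) = 0.049 + 0.045 + 0.041 + 0.058 + 0.073 = 0.266; P(Day=Thu | Demand=low) = 0.058/0.266 = 0.21805.
Difference = 0.0648.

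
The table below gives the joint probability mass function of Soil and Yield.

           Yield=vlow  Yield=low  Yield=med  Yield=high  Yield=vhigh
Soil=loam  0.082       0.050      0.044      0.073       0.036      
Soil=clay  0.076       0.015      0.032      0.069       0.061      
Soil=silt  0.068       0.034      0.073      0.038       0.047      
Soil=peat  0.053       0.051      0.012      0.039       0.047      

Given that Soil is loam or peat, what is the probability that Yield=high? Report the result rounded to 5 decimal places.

0.22998

P(Soil=loam) = 0.082 + 0.050 + 0.044 + 0.073 + 0.036 = 0.285.
P(Soil=peat) = 0.053 + 0.051 + 0.012 + 0.039 + 0.047 = 0.202.
P(Soil ∈ {loam, peat}) = 0.285 + 0.202 = 0.487; P(Yield=high, Soil ∈ {loam, peat}) = 0.073 + 0.039 = 0.112.
P(Yield=high | Soil ∈ {loam, peat}) = 0.112/0.487 = 0.22998.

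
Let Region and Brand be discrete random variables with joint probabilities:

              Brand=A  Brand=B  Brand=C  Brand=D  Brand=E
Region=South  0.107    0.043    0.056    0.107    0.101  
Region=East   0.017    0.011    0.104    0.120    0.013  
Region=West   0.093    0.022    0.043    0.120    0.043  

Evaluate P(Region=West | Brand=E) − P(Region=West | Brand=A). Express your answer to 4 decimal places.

-0.1547

P(Brand=E) = 0.101 + 0.013 + 0.043 = 0.157; P(Region=West | Brand=E) = 0.043/0.157 = 0.27389.
P(Brand=A) = 0.107 + 0.017 + 0.093 = 0.217; P(Region=West | Brand=A) = 0.093/0.217 = 0.42857.
Difference = -0.1547.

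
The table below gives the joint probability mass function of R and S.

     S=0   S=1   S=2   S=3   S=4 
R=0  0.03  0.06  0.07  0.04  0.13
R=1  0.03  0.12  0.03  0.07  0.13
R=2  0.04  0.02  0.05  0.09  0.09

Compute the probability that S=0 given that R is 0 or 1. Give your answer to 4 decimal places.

P(R=0) = 0.03 + 0.06 + 0.07 + 0.04 + 0.13 = 0.33.
P(R=1) = 0.03 + 0.12 + 0.03 + 0.07 + 0.13 = 0.38.
P(R ∈ {0, 1}) = 0.33 + 0.38 = 0.71; P(S=0, R ∈ {0, 1}) = 0.03 + 0.03 = 0.06.
P(S=0 | R ∈ {0, 1}) = 0.06/0.71 = 0.0845.

0.0845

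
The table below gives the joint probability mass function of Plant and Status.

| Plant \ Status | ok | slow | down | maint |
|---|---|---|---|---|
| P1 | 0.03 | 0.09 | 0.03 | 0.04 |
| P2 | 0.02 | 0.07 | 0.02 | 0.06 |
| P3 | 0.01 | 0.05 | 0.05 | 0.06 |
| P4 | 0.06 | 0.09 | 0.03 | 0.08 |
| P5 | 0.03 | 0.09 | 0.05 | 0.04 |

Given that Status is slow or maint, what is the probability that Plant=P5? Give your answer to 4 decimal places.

0.1940

P(Status=slow) = 0.09 + 0.07 + 0.05 + 0.09 + 0.09 = 0.39.
P(Status=maint) = 0.04 + 0.06 + 0.06 + 0.08 + 0.04 = 0.28.
P(Status ∈ {slow, maint}) = 0.39 + 0.28 = 0.67; P(Plant=P5, Status ∈ {slow, maint}) = 0.09 + 0.04 = 0.13.
P(Plant=P5 | Status ∈ {slow, maint}) = 0.13/0.67 = 0.1940.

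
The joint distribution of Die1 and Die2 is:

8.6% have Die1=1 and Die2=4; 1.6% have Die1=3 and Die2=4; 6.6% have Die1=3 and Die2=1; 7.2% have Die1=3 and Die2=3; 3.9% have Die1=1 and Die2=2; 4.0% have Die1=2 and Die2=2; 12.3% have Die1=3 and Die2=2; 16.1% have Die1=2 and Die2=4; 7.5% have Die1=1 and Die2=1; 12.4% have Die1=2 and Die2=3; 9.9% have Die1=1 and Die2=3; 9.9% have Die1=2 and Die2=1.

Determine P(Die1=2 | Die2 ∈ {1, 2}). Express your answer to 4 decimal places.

0.3145

P(Die2=1) = 0.075 + 0.099 + 0.066 = 0.240.
P(Die2=2) = 0.039 + 0.040 + 0.123 = 0.202.
P(Die2 ∈ {1, 2}) = 0.240 + 0.202 = 0.442; P(Die1=2, Die2 ∈ {1, 2}) = 0.099 + 0.040 = 0.139.
P(Die1=2 | Die2 ∈ {1, 2}) = 0.139/0.442 = 0.3145.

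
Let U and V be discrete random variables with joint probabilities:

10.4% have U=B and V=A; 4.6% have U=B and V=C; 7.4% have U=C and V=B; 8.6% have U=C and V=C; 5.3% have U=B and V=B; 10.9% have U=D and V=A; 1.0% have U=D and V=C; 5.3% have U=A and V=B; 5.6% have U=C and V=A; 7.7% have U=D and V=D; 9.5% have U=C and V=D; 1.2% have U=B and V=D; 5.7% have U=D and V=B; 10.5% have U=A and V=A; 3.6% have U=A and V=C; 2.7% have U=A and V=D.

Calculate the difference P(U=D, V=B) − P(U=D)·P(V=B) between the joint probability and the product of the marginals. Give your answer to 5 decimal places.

-0.00296

P(U=D) = 0.109 + 0.057 + 0.010 + 0.077 = 0.253.
P(V=B) = 0.053 + 0.053 + 0.074 + 0.057 = 0.237.
P(U=D, V=B) − P(U=D)P(V=B) = 0.057 − 0.253×0.237 = -0.00296.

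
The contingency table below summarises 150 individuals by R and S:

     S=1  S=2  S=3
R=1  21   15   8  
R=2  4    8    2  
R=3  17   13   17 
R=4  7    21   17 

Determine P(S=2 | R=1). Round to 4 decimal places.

0.3409

Total with R=1: 21 + 15 + 8 = 44.
P(S=2 | R=1) = 15/44 = 0.3409.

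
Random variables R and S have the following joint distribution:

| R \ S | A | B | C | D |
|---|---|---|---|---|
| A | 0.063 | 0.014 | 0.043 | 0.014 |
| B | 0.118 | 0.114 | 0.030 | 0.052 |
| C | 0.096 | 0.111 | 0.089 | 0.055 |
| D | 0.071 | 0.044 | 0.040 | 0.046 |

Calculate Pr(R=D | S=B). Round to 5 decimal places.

P(S=B) = 0.014 + 0.114 + 0.111 + 0.044 = 0.283.
P(R=D | S=B) = 0.044/0.283 = 0.15548.

0.15548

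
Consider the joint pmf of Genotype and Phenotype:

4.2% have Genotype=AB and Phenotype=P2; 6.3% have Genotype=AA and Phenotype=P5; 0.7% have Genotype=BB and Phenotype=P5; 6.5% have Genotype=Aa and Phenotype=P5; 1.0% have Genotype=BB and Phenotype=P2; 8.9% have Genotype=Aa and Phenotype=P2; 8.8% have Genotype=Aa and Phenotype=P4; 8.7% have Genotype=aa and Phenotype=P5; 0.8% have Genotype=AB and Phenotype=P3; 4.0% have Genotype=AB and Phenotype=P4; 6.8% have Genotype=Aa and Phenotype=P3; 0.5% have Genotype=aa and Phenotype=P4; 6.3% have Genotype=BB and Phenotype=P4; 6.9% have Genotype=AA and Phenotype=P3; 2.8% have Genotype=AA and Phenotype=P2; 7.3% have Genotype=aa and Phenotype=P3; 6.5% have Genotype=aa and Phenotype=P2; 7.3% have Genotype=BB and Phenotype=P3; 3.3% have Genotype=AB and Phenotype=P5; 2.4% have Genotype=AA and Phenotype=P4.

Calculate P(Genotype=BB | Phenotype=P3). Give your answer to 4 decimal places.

P(Phenotype=P3) = 0.069 + 0.068 + 0.073 + 0.008 + 0.073 = 0.291.
P(Genotype=BB | Phenotype=P3) = 0.073/0.291 = 0.2509.

0.2509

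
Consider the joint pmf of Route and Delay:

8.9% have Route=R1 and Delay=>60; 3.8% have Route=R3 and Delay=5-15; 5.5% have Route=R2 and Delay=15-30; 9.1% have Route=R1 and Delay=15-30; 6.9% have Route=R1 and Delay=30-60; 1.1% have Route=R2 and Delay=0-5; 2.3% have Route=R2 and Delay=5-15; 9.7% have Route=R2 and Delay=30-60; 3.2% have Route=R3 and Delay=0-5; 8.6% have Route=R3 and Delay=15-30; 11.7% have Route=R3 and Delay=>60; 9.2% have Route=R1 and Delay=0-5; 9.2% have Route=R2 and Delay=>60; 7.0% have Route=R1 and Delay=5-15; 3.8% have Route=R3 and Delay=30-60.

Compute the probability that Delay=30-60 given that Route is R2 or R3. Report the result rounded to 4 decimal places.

P(Route=R2) = 0.011 + 0.023 + 0.055 + 0.097 + 0.092 = 0.278.
P(Route=R3) = 0.032 + 0.038 + 0.086 + 0.038 + 0.117 = 0.311.
P(Route ∈ {R2, R3}) = 0.278 + 0.311 = 0.589; P(Delay=30-60, Route ∈ {R2, R3}) = 0.097 + 0.038 = 0.135.
P(Delay=30-60 | Route ∈ {R2, R3}) = 0.135/0.589 = 0.2292.

0.2292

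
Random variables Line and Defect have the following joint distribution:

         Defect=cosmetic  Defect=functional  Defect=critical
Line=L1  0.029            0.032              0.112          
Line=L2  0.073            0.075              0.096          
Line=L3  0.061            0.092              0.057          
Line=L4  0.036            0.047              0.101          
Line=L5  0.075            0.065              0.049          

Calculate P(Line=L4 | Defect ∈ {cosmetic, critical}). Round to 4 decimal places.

P(Defect=cosmetic) = 0.029 + 0.073 + 0.061 + 0.036 + 0.075 = 0.274.
P(Defect=critical) = 0.112 + 0.096 + 0.057 + 0.101 + 0.049 = 0.415.
P(Defect ∈ {cosmetic, critical}) = 0.274 + 0.415 = 0.689; P(Line=L4, Defect ∈ {cosmetic, critical}) = 0.036 + 0.101 = 0.137.
P(Line=L4 | Defect ∈ {cosmetic, critical}) = 0.137/0.689 = 0.1988.

0.1988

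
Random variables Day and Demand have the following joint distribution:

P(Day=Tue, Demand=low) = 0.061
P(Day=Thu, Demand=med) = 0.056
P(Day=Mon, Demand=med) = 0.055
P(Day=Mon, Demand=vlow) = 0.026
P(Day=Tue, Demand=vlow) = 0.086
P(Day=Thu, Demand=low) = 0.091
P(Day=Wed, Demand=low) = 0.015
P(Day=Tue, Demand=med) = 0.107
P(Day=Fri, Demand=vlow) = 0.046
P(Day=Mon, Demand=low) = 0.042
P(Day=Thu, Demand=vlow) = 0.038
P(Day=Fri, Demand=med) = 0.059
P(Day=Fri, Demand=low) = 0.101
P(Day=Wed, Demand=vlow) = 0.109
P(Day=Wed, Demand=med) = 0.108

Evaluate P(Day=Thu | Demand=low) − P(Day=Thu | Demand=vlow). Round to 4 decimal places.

0.1690

P(Demand=low) = 0.042 + 0.061 + 0.015 + 0.091 + 0.101 = 0.310; P(Day=Thu | Demand=low) = 0.091/0.310 = 0.29355.
P(Demand=vlow) = 0.026 + 0.086 + 0.109 + 0.038 + 0.046 = 0.305; P(Day=Thu | Demand=vlow) = 0.038/0.305 = 0.12459.
Difference = 0.1690.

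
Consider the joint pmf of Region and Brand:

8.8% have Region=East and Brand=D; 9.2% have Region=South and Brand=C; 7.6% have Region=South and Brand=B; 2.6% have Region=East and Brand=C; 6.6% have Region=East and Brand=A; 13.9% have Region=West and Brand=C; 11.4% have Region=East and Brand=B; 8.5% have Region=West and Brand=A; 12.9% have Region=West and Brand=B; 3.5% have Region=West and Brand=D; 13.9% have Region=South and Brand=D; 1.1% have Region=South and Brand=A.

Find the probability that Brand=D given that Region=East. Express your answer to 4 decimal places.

0.2993

P(Region=East) = 0.066 + 0.114 + 0.026 + 0.088 = 0.294.
P(Brand=D | Region=East) = 0.088/0.294 = 0.2993.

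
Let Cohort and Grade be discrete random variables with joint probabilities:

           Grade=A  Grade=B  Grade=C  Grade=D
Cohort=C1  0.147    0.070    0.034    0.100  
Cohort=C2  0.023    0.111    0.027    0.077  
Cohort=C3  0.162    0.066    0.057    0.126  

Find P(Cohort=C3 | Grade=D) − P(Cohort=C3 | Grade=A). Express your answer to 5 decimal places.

P(Grade=D) = 0.100 + 0.077 + 0.126 = 0.303; P(Cohort=C3 | Grade=D) = 0.126/0.303 = 0.415842.
P(Grade=A) = 0.147 + 0.023 + 0.162 = 0.332; P(Cohort=C3 | Grade=A) = 0.162/0.332 = 0.487952.
Difference = -0.07211.

-0.07211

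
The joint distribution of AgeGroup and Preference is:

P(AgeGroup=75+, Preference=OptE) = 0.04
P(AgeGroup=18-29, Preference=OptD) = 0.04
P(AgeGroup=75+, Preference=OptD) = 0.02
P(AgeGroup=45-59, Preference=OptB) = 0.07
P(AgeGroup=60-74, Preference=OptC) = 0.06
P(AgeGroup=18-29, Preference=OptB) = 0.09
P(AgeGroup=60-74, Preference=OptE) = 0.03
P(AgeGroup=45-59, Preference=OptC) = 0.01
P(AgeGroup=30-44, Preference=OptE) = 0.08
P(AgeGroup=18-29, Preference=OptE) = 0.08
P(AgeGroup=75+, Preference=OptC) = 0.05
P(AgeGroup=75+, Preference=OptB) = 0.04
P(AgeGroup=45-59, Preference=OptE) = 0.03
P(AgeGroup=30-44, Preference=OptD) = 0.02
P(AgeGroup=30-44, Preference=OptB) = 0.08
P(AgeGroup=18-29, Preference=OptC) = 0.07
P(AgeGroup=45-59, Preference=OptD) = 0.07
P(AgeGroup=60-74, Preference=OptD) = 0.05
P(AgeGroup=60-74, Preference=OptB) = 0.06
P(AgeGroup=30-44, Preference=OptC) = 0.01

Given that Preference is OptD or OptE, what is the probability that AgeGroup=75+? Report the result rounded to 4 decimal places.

0.1304

P(Preference=OptD) = 0.04 + 0.02 + 0.07 + 0.05 + 0.02 = 0.20.
P(Preference=OptE) = 0.08 + 0.08 + 0.03 + 0.03 + 0.04 = 0.26.
P(Preference ∈ {OptD, OptE}) = 0.20 + 0.26 = 0.46; P(AgeGroup=75+, Preference ∈ {OptD, OptE}) = 0.02 + 0.04 = 0.06.
P(AgeGroup=75+ | Preference ∈ {OptD, OptE}) = 0.06/0.46 = 0.1304.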